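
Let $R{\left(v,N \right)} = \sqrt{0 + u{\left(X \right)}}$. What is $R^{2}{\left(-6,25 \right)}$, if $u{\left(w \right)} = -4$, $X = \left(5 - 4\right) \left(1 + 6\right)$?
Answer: $-4$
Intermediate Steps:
$X = 7$ ($X = 1 \cdot 7 = 7$)
$R{\left(v,N \right)} = 2 i$ ($R{\left(v,N \right)} = \sqrt{0 - 4} = \sqrt{-4} = 2 i$)
$R^{2}{\left(-6,25 \right)} = \left(2 i\right)^{2} = -4$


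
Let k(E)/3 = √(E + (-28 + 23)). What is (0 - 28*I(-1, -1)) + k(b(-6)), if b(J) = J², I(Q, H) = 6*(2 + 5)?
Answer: -1176 + 3*√31 ≈ -1159.3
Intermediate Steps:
I(Q, H) = 42 (I(Q, H) = 6*7 = 42)
k(E) = 3*√(-5 + E) (k(E) = 3*√(E + (-28 + 23)) = 3*√(E - 5) = 3*√(-5 + E))
(0 - 28*I(-1, -1)) + k(b(-6)) = (0 - 28*42) + 3*√(-5 + (-6)²) = (0 - 1176) + 3*√(-5 + 36) = -1176 + 3*√31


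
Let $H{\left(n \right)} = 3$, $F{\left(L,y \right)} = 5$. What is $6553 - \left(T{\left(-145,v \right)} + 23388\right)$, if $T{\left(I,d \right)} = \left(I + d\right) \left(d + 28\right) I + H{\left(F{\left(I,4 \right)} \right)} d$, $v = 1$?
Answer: $-622358$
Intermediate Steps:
$T{\left(I,d \right)} = 3 d + I \left(28 + d\right) \left(I + d\right)$ ($T{\left(I,d \right)} = \left(I + d\right) \left(d + 28\right) I + 3 d = \left(I + d\right) \left(28 + d\right) I + 3 d = \left(28 + d\right) \left(I + d\right) I + 3 d = I \left(28 + d\right) \left(I + d\right) + 3 d = 3 d + I \left(28 + d\right) \left(I + d\right)$)
$6553 - \left(T{\left(-145,v \right)} + 23388\right) = 6553 - \left(\left(3 \cdot 1 + 28 \left(-145\right)^{2} - 145 \cdot 1^{2} + 1 \left(-145\right)^{2} + 28 \left(-145\right) 1\right) + 23388\right) = 6553 - \left(\left(3 + 28 \cdot 21025 - 145 + 1 \cdot 21025 - 4060\right) + 23388\right) = 6553 - \left(\left(3 + 588700 - 145 + 21025 - 4060\right) + 23388\right) = 6553 - \left(605523 + 23388\right) = 6553 - 628911 = -622358$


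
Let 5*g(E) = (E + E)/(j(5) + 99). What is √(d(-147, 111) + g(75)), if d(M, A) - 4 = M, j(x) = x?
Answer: I*√96473/26 ≈ 11.946*I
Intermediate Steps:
d(M, A) = 4 + M
g(E) = E/260 (g(E) = ((E + E)/(5 + 99))/5 = ((2*E)/104)/5 = ((2*E)*(1/104))/5 = (E/52)/5 = E/260)
√(d(-147, 111) + g(75)) = √((4 - 147) + (1/260)*75) = √(-143 + 15/52) = √(-7421/52) = I*√96473/26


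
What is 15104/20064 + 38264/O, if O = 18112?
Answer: 4067549/1419528 ≈ 2.8654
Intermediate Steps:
15104/20064 + 38264/O = 15104/20064 + 38264/18112 = 15104*(1/20064) + 38264*(1/18112) = 472/627 + 4783/2264 = 4067549/1419528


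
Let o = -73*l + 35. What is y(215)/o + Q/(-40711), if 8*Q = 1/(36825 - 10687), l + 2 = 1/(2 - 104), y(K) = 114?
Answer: 8998838314027/14344123510640 ≈ 0.62735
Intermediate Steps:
l = -205/102 (l = -2 + 1/(2 - 104) = -2 + 1/(-102) = -2 - 1/102 = -205/102 ≈ -2.0098)
o = 18535/102 (o = -73*(-205/102) + 35 = 14965/102 + 35 = 18535/102 ≈ 181.72)
Q = 1/209104 (Q = 1/(8*(36825 - 10687)) = (1/8)/26138 = (1/8)*(1/26138) = 1/209104 ≈ 4.7823e-6)
y(215)/o + Q/(-40711) = 114/(18535/102) + (1/209104)/(-40711) = 114*(102/18535) + (1/209104)*(-1/40711) = 11628/18535 - 1/8512832944 = 8998838314027/14344123510640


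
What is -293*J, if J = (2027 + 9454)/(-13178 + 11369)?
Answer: 1121311/603 ≈ 1859.6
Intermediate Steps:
J = -3827/603 (J = 11481/(-1809) = 11481*(-1/1809) = -3827/603 ≈ -6.3466)
-293*J = -293*(-3827/603) = 1121311/603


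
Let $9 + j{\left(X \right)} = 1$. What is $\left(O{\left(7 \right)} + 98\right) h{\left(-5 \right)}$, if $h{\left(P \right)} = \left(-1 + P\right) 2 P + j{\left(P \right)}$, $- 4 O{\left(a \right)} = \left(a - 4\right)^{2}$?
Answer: $4979$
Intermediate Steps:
$O{\left(a \right)} = - \frac{\left(-4 + a\right)^{2}}{4}$ ($O{\left(a \right)} = - \frac{\left(a - 4\right)^{2}}{4} = - \frac{\left(-4 + a\right)^{2}}{4}$)
$j{\left(X \right)} = -8$ ($j{\left(X \right)} = -9 + 1 = -8$)
$h{\left(P \right)} = -8 + P \left(-2 + 2 P\right)$ ($h{\left(P \right)} = \left(-1 + P\right) 2 P - 8 = \left(-2 + 2 P\right) P - 8 = P \left(-2 + 2 P\right) - 8 = -8 + P \left(-2 + 2 P\right)$)
$\left(O{\left(7 \right)} + 98\right) h{\left(-5 \right)} = \left(- \frac{\left(-4 + 7\right)^{2}}{4} + 98\right) \left(-8 - -10 + 2 \left(-5\right)^{2}\right) = \left(- \frac{3^{2}}{4} + 98\right) \left(-8 + 10 + 2 \cdot 25\right) = \left(\left(- \frac{1}{4}\right) 9 + 98\right) \left(-8 + 10 + 50\right) = \left(- \frac{9}{4} + 98\right) 52 = \frac{383}{4} \cdot 52 = 4979$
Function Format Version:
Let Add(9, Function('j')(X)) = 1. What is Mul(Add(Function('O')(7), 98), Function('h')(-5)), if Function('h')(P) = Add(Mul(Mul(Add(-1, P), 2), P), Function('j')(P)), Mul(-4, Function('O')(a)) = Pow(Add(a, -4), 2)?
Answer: 4979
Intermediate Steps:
Function('O')(a) = Mul(Rational(-1, 4), Pow(Add(-4, a), 2)) (Function('O')(a) = Mul(Rational(-1, 4), Pow(Add(a, -4), 2)) = Mul(Rational(-1, 4), Pow(Add(-4, a), 2)))
Function('j')(X) = -8 (Function('j')(X) = Add(-9, 1) = -8)
Function('h')(P) = Add(-8, Mul(P, Add(-2, Mul(2, P)))) (Function('h')(P) = Add(Mul(Mul(Add(-1, P), 2), P), -8) = Add(Mul(Add(-2, Mul(2, P)), P), -8) = Add(Mul(P, Add(-2, Mul(2, P))), -8) = Add(-8, Mul(P, Add(-2, Mul(2, P)))))
Mul(Add(Function('O')(7), 98), Function('h')(-5)) = Mul(Add(Mul(Rational(-1, 4), Pow(Add(-4, 7), 2)), 98), Add(-8, Mul(-2, -5), Mul(2, Pow(-5, 2)))) = Mul(Add(Mul(Rational(-1, 4), Pow(3, 2)), 98), Add(-8, 10, Mul(2, 25))) = Mul(Add(Mul(Rational(-1, 4), 9), 98), Add(-8, 10, 50)) = Mul(Add(Rational(-9, 4), 98), 52) = Mul(Rational(383, 4), 52) = 4979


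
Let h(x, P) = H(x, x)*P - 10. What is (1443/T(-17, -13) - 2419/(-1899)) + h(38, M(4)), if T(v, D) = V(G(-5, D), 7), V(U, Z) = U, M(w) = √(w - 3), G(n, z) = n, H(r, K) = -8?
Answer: -2899072/9495 ≈ -305.33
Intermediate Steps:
M(w) = √(-3 + w)
h(x, P) = -10 - 8*P (h(x, P) = -8*P - 10 = -10 - 8*P)
T(v, D) = -5
(1443/T(-17, -13) - 2419/(-1899)) + h(38, M(4)) = (1443/(-5) - 2419/(-1899)) + (-10 - 8*√(-3 + 4)) = (1443*(-⅕) - 2419*(-1/1899)) + (-10 - 8*√1) = (-1443/5 + 2419/1899) + (-10 - 8*1) = -2728162/9495 + (-10 - 8) = -2728162/9495 - 18 = -2899072/9495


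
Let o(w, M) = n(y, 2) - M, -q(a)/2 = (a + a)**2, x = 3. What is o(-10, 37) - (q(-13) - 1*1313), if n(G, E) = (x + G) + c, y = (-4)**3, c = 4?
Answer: 2571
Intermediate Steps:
y = -64
q(a) = -8*a**2 (q(a) = -2*(a + a)**2 = -2*4*a**2 = -8*a**2)
n(G, E) = 7 + G (n(G, E) = (3 + G) + 4 = 7 + G)
o(w, M) = -57 - M (o(w, M) = (7 - 64) - M = -57 - M)
o(-10, 37) - (q(-13) - 1*1313) = (-57 - 1*37) - (-8*(-13)**2 - 1*1313) = (-57 - 37) - (-8*169 - 1313) = -94 - (-1352 - 1313) = -94 - 1*(-2665) = -94 + 2665 = 2571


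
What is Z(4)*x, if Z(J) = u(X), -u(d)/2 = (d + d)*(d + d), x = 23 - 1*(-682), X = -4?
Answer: -90240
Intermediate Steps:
x = 705 (x = 23 + 682 = 705)
u(d) = -8*d² (u(d) = -2*(d + d)*(d + d) = -2*2*d*2*d = -8*d²)
Z(J) = -128 (Z(J) = -8*(-4)² = -8*16 = -128)
Z(4)*x = -128*705 = -90240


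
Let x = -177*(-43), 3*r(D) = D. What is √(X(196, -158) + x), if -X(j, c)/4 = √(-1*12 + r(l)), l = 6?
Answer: √(7611 - 4*I*√10) ≈ 87.241 - 0.0725*I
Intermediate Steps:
r(D) = D/3
x = 7611
X(j, c) = -4*I*√10 (X(j, c) = -4*√(-1*12 + (⅓)*6) = -4*√(-12 + 2) = -4*I*√10)
√(X(196, -158) + x) = √(-4*I*√10 + 7611) = √(7611 - 4*I*√10)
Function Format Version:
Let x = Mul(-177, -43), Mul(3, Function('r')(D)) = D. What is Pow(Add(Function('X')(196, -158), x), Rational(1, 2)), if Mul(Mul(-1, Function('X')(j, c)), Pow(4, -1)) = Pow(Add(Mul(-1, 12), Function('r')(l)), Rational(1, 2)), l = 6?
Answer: Pow(Add(7611, Mul(-4, I, Pow(10, Rational(1, 2)))), Rational(1, 2)) ≈ Add(87.241, Mul(-0.0725, I))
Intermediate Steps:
Function('r')(D) = Mul(Rational(1, 3), D)
x = 7611
Function('X')(j, c) = Mul(-4, I, Pow(10, Rational(1, 2))) (Function('X')(j, c) = Mul(-4, Pow(Add(Mul(-1, 12), Mul(Rational(1, 3), 6)), Rational(1, 2))) = Mul(-4, Pow(Add(-12, 2), Rational(1, 2))) = Mul(-4, Pow(-10, Rational(1, 2))) = Mul(-4, Mul(I, Pow(10, Rational(1, 2)))) = Mul(-4, I, Pow(10, Rational(1, 2))))
Pow(Add(Function('X')(196, -158), x), Rational(1, 2)) = Pow(Add(Mul(-4, I, Pow(10, Rational(1, 2))), 7611), Rational(1, 2)) = Pow(Add(7611, Mul(-4, I, Pow(10, Rational(1, 2)))), Rational(1, 2))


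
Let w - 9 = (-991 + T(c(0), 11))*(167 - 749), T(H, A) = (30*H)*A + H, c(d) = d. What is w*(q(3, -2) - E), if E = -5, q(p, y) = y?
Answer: 1730313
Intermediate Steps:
T(H, A) = H + 30*A*H (T(H, A) = 30*A*H + H = H + 30*A*H)
w = 576771 (w = 9 + (-991 + 0*(1 + 30*11))*(167 - 749) = 9 + (-991 + 0*(1 + 330))*(-582) = 9 + (-991 + 0*331)*(-582) = 9 + (-991 + 0)*(-582) = 9 - 991*(-582) = 9 + 576762 = 576771)
w*(q(3, -2) - E) = 576771*(-2 - 1*(-5)) = 576771*(-2 + 5) = 576771*3 = 1730313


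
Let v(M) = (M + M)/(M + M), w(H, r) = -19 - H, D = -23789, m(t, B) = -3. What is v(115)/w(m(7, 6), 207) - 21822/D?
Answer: 325363/380624 ≈ 0.85481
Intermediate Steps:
v(M) = 1 (v(M) = (2*M)/((2*M)) = (2*M)*(1/(2*M)) = 1)
v(115)/w(m(7, 6), 207) - 21822/D = 1/(-19 - 1*(-3)) - 21822/(-23789) = 1/(-19 + 3) - 21822*(-1/23789) = 1/(-16) + 21822/23789 = 1*(-1/16) + 21822/23789 = -1/16 + 21822/23789 = 325363/380624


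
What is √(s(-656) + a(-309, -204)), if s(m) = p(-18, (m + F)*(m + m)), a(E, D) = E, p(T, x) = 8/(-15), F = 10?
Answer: I*√69645/15 ≈ 17.594*I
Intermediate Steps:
p(T, x) = -8/15 (p(T, x) = 8*(-1/15) = -8/15)
s(m) = -8/15
√(s(-656) + a(-309, -204)) = √(-8/15 - 309) = √(-4643/15) = I*√69645/15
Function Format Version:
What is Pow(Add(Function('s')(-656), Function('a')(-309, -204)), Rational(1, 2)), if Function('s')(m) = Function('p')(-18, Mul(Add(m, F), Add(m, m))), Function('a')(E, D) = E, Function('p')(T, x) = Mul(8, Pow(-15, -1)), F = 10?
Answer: Mul(Rational(1, 15), I, Pow(69645, Rational(1, 2))) ≈ Mul(17.594, I)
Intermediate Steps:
Function('p')(T, x) = Rational(-8, 15) (Function('p')(T, x) = Mul(8, Rational(-1, 15)) = Rational(-8, 15))
Function('s')(m) = Rational(-8, 15)
Pow(Add(Function('s')(-656), Function('a')(-309, -204)), Rational(1, 2)) = Pow(Add(Rational(-8, 15), -309), Rational(1, 2)) = Pow(Rational(-4643, 15), Rational(1, 2)) = Mul(Rational(1, 15), I, Pow(69645, Rational(1, 2)))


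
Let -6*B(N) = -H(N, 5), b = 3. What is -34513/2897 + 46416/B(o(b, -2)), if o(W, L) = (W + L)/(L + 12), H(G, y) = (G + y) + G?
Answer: 2016558611/37661 ≈ 53545.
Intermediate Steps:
H(G, y) = y + 2*G
o(W, L) = (L + W)/(12 + L)
B(N) = ⅚ + N/3 (B(N) = -(-1)*(5 + 2*N)/6 = -(-5 - 2*N)/6 = ⅚ + N/3)
-34513/2897 + 46416/B(o(b, -2)) = -34513/2897 + 46416/(⅚ + ((-2 + 3)/(12 - 2))/3) = -34513*1/2897 + 46416/(⅚ + (1/10)/3) = -34513/2897 + 46416/(⅚ + ((⅒)*1)/3) = -34513/2897 + 46416/(⅚ + (⅓)*(⅒)) = -34513/2897 + 46416/(⅚ + 1/30) = -34513/2897 + 46416/(13/15) = -34513/2897 + 46416*(15/13) = -34513/2897 + 696240/13 = 2016558611/37661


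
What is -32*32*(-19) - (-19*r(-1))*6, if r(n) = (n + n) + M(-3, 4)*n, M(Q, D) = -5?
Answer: 19798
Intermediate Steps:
r(n) = -3*n (r(n) = (n + n) - 5*n = 2*n - 5*n = -3*n)
-32*32*(-19) - (-19*r(-1))*6 = -32*32*(-19) - (-(-57)*(-1))*6 = -1024*(-19) - (-19*3)*6 = 19456 - (-57)*6 = 19456 - 1*(-342) = 19456 + 342 = 19798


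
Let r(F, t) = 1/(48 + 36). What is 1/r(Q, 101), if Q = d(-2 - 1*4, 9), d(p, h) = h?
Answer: 84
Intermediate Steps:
Q = 9
r(F, t) = 1/84
1/r(Q, 101) = 1/(1/84) = 84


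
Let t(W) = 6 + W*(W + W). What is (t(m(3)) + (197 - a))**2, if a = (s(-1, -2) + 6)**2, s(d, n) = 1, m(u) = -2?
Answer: 26244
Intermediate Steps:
t(W) = 6 + 2*W**2 (t(W) = 6 + W*(2*W) = 6 + 2*W**2)
a = 49 (a = (1 + 6)**2 = 7**2 = 49)
(t(m(3)) + (197 - a))**2 = ((6 + 2*(-2)**2) + (197 - 1*49))**2 = ((6 + 2*4) + (197 - 49))**2 = ((6 + 8) + 148)**2 = (14 + 148)**2 = 162**2 = 26244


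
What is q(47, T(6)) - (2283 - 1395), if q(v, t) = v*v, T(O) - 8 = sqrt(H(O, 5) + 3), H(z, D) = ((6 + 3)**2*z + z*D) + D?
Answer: 1321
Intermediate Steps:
H(z, D) = D + 81*z + D*z (H(z, D) = (9**2*z + D*z) + D = (81*z + D*z) + D = D + 81*z + D*z)
T(O) = 8 + sqrt(8 + 86*O) (T(O) = 8 + sqrt((5 + 81*O + 5*O) + 3) = 8 + sqrt((5 + 86*O) + 3) = 8 + sqrt(8 + 86*O))
q(v, t) = v**2
q(47, T(6)) - (2283 - 1395) = 47**2 - (2283 - 1395) = 2209 - 1*888 = 2209 - 888 = 1321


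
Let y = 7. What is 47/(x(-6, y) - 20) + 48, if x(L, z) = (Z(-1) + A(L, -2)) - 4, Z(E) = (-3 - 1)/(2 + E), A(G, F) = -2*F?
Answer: 1105/24 ≈ 46.042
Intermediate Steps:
Z(E) = -4/(2 + E)
x(L, z) = -4 (x(L, z) = (-4/(2 - 1) - 2*(-2)) - 4 = (-4/1 + 4) - 4 = (-4*1 + 4) - 4 = (-4 + 4) - 4 = 0 - 4 = -4)
47/(x(-6, y) - 20) + 48 = 47/(-4 - 20) + 48 = 47/(-24) + 48 = 47*(-1/24) + 48 = -47/24 + 48 = 1105/24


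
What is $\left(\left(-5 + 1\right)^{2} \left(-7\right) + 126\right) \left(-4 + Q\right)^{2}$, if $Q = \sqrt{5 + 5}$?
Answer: $364 - 112 \sqrt{10} \approx 9.8249$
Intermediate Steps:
$Q = \sqrt{10} \approx 3.1623$
$\left(\left(-5 + 1\right)^{2} \left(-7\right) + 126\right) \left(-4 + Q\right)^{2} = \left(\left(-5 + 1\right)^{2} \left(-7\right) + 126\right) \left(-4 + \sqrt{10}\right)^{2} = \left(\left(-4\right)^{2} \left(-7\right) + 126\right) \left(-4 + \sqrt{10}\right)^{2} = \left(16 \left(-7\right) + 126\right) \left(-4 + \sqrt{10}\right)^{2} = \left(-112 + 126\right) \left(-4 + \sqrt{10}\right)^{2} = 14 \left(-4 + \sqrt{10}\right)^{2}$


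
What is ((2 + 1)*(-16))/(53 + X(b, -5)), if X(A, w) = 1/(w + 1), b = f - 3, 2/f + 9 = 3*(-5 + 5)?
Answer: -192/211 ≈ -0.90995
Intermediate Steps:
f = -2/9 (f = 2/(-9 + 3*(-5 + 5)) = 2/(-9 + 3*0) = 2/(-9 + 0) = 2/(-9) = 2*(-⅑) = -2/9 ≈ -0.22222)
b = -29/9 (b = -2/9 - 3 = -29/9 ≈ -3.2222)
X(A, w) = 1/(1 + w)
((2 + 1)*(-16))/(53 + X(b, -5)) = ((2 + 1)*(-16))/(53 + 1/(1 - 5)) = (3*(-16))/(53 + 1/(-4)) = -48/(53 - ¼) = -48/(211/4) = (4/211)*(-48) = -192/211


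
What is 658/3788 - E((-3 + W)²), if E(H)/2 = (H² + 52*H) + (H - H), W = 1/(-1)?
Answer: -4121015/1894 ≈ -2175.8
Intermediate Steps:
W = -1
E(H) = 2*H² + 104*H (E(H) = 2*((H² + 52*H) + (H - H)) = 2*((H² + 52*H) + 0) = 2*(H² + 52*H) = 2*H² + 104*H)
658/3788 - E((-3 + W)²) = 658/3788 - 2*(-3 - 1)²*(52 + (-3 - 1)²) = 658*(1/3788) - 2*(-4)²*(52 + (-4)²) = 329/1894 - 2*16*(52 + 16) = 329/1894 - 2*16*68 = 329/1894 - 1*2176 = 329/1894 - 2176 = -4121015/1894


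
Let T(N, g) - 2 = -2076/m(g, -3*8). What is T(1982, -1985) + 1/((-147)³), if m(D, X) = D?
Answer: 19205256073/6305398155 ≈ 3.0458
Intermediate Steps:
T(N, g) = 2 - 2076/g
T(1982, -1985) + 1/((-147)³) = (2 - 2076/(-1985)) + 1/((-147)³) = (2 - 2076*(-1/1985)) + 1/(-3176523) = (2 + 2076/1985) - 1/3176523 = 6046/1985 - 1/3176523 = 19205256073/6305398155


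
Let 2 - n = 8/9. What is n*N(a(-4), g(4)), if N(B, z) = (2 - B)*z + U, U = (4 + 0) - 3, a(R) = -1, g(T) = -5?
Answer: -140/9 ≈ -15.556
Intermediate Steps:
n = 10/9 (n = 2 - 8/9 = 10/9 ≈ 1.1111)
U = 1 (U = 4 - 3 = 1)
N(B, z) = 1 + z*(2 - B) (N(B, z) = (2 - B)*z + 1 = z*(2 - B) + 1 = 1 + z*(2 - B))
n*N(a(-4), g(4)) = 10*(1 + 2*(-5) - 1*(-1)*(-5))/9 = 10*(1 - 10 - 5)/9 = (10/9)*(-14) = -140/9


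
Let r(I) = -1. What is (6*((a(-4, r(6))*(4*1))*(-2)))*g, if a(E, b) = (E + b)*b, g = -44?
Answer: 10560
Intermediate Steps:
a(E, b) = b*(E + b)
(6*((a(-4, r(6))*(4*1))*(-2)))*g = (6*(((-(-4 - 1))*(4*1))*(-2)))*(-44) = (6*((-1*(-5)*4)*(-2)))*(-44) = (6*((5*4)*(-2)))*(-44) = (6*(20*(-2)))*(-44) = (6*(-40))*(-44) = -240*(-44) = 10560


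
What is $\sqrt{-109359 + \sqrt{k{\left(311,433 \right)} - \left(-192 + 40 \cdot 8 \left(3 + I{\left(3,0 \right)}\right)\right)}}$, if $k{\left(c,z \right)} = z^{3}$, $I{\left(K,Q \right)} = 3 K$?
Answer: $\sqrt{-109359 + \sqrt{81179089}} \approx 316.78 i$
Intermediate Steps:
$\sqrt{-109359 + \sqrt{k{\left(311,433 \right)} - \left(-192 + 40 \cdot 8 \left(3 + I{\left(3,0 \right)}\right)\right)}} = \sqrt{-109359 + \sqrt{433^{3} + \left(- 40 \cdot 8 \left(3 + 3 \cdot 3\right) + 192\right)}} = \sqrt{-109359 + \sqrt{81182737 + \left(- 40 \cdot 8 \left(3 + 9\right) + 192\right)}} = \sqrt{-109359 + \sqrt{81182737 + \left(- 40 \cdot 8 \cdot 12 + 192\right)}} = \sqrt{-109359 + \sqrt{81182737 + \left(\left(-40\right) 96 + 192\right)}} = \sqrt{-109359 + \sqrt{81182737 + \left(-3840 + 192\right)}} = \sqrt{-109359 + \sqrt{81182737 - 3648}} = \sqrt{-109359 + \sqrt{81179089}}$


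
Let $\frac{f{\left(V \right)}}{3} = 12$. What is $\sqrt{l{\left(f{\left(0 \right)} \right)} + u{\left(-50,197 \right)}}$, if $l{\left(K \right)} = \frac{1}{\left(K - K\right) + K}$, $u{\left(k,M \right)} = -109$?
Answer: $\frac{i \sqrt{3923}}{6} \approx 10.439 i$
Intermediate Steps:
$f{\left(V \right)} = 36$ ($f{\left(V \right)} = 3 \cdot 12 = 36$)
$l{\left(K \right)} = \frac{1}{K}$ ($l{\left(K \right)} = \frac{1}{0 + K} = \frac{1}{K}$)
$\sqrt{l{\left(f{\left(0 \right)} \right)} + u{\left(-50,197 \right)}} = \sqrt{\frac{1}{36} - 109} = \sqrt{- \frac{3923}{36}} = \frac{i \sqrt{3923}}{6}$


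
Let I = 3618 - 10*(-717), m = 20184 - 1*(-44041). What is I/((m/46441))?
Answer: 501005508/64225 ≈ 7800.8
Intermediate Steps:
m = 64225 (m = 20184 + 44041 = 64225)
I = 10788 (I = 3618 + 7170 = 10788)
I/((m/46441)) = 10788/((64225/46441)) = 10788/((64225*(1/46441))) = 10788/(64225/46441) = 10788*(46441/64225) = 501005508/64225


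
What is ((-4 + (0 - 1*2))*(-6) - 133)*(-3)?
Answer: 291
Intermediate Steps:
((-4 + (0 - 1*2))*(-6) - 133)*(-3) = ((-4 + (0 - 2))*(-6) - 133)*(-3) = ((-4 - 2)*(-6) - 133)*(-3) = (-6*(-6) - 133)*(-3) = (36 - 133)*(-3) = -97*(-3) = 291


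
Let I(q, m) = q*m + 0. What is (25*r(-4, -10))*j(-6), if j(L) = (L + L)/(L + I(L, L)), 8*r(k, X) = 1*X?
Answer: 25/2 ≈ 12.500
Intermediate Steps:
r(k, X) = X/8 (r(k, X) = (1*X)/8 = X/8)
I(q, m) = m*q (I(q, m) = m*q + 0 = m*q)
j(L) = 2*L/(L + L²) (j(L) = (L + L)/(L + L*L) = (2*L)/(L + L²) = 2*L/(L + L²))
(25*r(-4, -10))*j(-6) = (25*((⅛)*(-10)))*(2/(1 - 6)) = (25*(-5/4))*(2/(-5)) = -125*(-1)/(2*5) = -125/4*(-⅖) = 25/2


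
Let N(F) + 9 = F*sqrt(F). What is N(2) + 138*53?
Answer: 7305 + 2*sqrt(2) ≈ 7307.8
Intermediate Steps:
N(F) = -9 + F**(3/2) (N(F) = -9 + F*sqrt(F) = -9 + F**(3/2))
N(2) + 138*53 = (-9 + 2**(3/2)) + 138*53 = (-9 + 2*sqrt(2)) + 7314 = 7305 + 2*sqrt(2)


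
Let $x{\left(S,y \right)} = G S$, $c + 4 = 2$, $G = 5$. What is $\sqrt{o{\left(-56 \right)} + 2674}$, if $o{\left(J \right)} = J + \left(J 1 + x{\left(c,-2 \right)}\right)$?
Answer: $2 \sqrt{638} \approx 50.517$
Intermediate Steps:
$c = -2$ ($c = -4 + 2 = -2$)
$x{\left(S,y \right)} = 5 S$
$o{\left(J \right)} = -10 + 2 J$ ($o{\left(J \right)} = J + \left(J 1 + 5 \left(-2\right)\right) = J + \left(J - 10\right) = J + \left(-10 + J\right) = -10 + 2 J$)
$\sqrt{o{\left(-56 \right)} + 2674} = \sqrt{\left(-10 + 2 \left(-56\right)\right) + 2674} = \sqrt{\left(-10 - 112\right) + 2674} = \sqrt{-122 + 2674} = \sqrt{2552} = 2 \sqrt{638}$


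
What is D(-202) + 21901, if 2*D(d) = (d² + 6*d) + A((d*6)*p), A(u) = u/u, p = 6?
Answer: 83395/2 ≈ 41698.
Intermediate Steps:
A(u) = 1
D(d) = ½ + d²/2 + 3*d (D(d) = ((d² + 6*d) + 1)/2 = (1 + d² + 6*d)/2 = ½ + d²/2 + 3*d)
D(-202) + 21901 = (½ + (½)*(-202)² + 3*(-202)) + 21901 = (½ + (½)*40804 - 606) + 21901 = (½ + 20402 - 606) + 21901 = 39593/2 + 21901 = 83395/2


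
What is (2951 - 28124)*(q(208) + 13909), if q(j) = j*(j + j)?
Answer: -2528300601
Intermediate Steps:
q(j) = 2*j**2 (q(j) = j*(2*j) = 2*j**2)
(2951 - 28124)*(q(208) + 13909) = (2951 - 28124)*(2*208**2 + 13909) = -25173*(2*43264 + 13909) = -25173*(86528 + 13909) = -25173*100437 = -2528300601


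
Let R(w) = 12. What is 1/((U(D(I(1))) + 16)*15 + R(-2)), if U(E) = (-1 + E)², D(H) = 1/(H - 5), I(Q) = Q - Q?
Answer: 5/1368 ≈ 0.0036550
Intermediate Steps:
I(Q) = 0
D(H) = 1/(-5 + H)
1/((U(D(I(1))) + 16)*15 + R(-2)) = 1/(((-1 + 1/(-5 + 0))² + 16)*15 + 12) = 1/(((-1 + 1/(-5))² + 16)*15 + 12) = 1/(((-1 - ⅕)² + 16)*15 + 12) = 1/(((-6/5)² + 16)*15 + 12) = 1/((36/25 + 16)*15 + 12) = 1/((436/25)*15 + 12) = 1/(1308/5 + 12) = 1/(1368/5) = 5/1368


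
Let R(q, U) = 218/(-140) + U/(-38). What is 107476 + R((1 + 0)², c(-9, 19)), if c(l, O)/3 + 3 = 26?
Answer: 71469297/665 ≈ 1.0747e+5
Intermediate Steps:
c(l, O) = 69 (c(l, O) = -9 + 3*26 = -9 + 78 = 69)
R(q, U) = -109/70 - U/38 (R(q, U) = 218*(-1/140) + U*(-1/38) = -109/70 - U/38)
107476 + R((1 + 0)², c(-9, 19)) = 107476 + (-109/70 - 1/38*69) = 107476 + (-109/70 - 69/38) = 107476 - 2243/665 = 71469297/665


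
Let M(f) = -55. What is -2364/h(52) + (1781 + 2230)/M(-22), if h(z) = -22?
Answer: 1899/55 ≈ 34.527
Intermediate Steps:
-2364/h(52) + (1781 + 2230)/M(-22) = -2364/(-22) + (1781 + 2230)/(-55) = -2364*(-1/22) + 4011*(-1/55) = 1182/11 - 4011/55 = 1899/55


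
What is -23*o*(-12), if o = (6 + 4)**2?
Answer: 27600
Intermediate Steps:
o = 100 (o = 10**2 = 100)
-23*o*(-12) = -23*100*(-12) = -2300*(-12) = 27600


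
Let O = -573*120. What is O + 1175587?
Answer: 1106827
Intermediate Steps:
O = -68760
O + 1175587 = -68760 + 1175587 = 1106827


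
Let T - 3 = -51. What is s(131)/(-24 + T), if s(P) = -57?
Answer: 19/24 ≈ 0.79167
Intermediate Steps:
T = -48 (T = 3 - 51 = -48)
s(131)/(-24 + T) = -57/(-24 - 48) = -57/(-72) = -1/72*(-57) = 19/24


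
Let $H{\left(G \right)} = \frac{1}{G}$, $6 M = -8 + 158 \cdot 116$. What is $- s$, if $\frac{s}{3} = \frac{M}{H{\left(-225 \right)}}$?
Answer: $2061000$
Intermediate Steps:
$M = \frac{9160}{3}$ ($M = \frac{-8 + 158 \cdot 116}{6} = \frac{-8 + 18328}{6} = \frac{1}{6} \cdot 18320 = \frac{9160}{3} \approx 3053.3$)
$s = -2061000$ ($s = 3 \frac{9160}{3 \frac{1}{-225}} = 3 \frac{9160}{3 \left(- \frac{1}{225}\right)} = 3 \cdot \frac{9160}{3} \left(-225\right) = 3 \left(-687000\right) = -2061000$)
$- s = \left(-1\right) \left(-2061000\right) = 2061000$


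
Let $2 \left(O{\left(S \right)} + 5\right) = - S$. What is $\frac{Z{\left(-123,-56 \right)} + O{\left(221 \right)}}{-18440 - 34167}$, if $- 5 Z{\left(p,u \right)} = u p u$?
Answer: $- \frac{770301}{526070} \approx -1.4643$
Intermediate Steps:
$Z{\left(p,u \right)} = - \frac{p u^{2}}{5}$ ($Z{\left(p,u \right)} = - \frac{u p u}{5} = - \frac{p u u}{5} = - \frac{p u^{2}}{5}$)
$O{\left(S \right)} = -5 - \frac{S}{2}$ ($O{\left(S \right)} = -5 + \frac{\left(-1\right) S}{2} = -5 - \frac{S}{2}$)
$\frac{Z{\left(-123,-56 \right)} + O{\left(221 \right)}}{-18440 - 34167} = \frac{\left(- \frac{1}{5}\right) \left(-123\right) \left(-56\right)^{2} - \frac{231}{2}}{-18440 - 34167} = \frac{\left(- \frac{1}{5}\right) \left(-123\right) 3136 - \frac{231}{2}}{-52607} = \left(\frac{385728}{5} - \frac{231}{2}\right) \left(- \frac{1}{52607}\right) = \frac{770301}{10} \left(- \frac{1}{52607}\right) = - \frac{770301}{526070}$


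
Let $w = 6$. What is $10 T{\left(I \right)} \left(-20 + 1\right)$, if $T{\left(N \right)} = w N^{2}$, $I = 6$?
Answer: $-41040$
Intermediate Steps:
$T{\left(N \right)} = 6 N^{2}$
$10 T{\left(I \right)} \left(-20 + 1\right) = 10 \cdot 6 \cdot 6^{2} \left(-20 + 1\right) = 10 \cdot 6 \cdot 36 \left(-19\right) = 10 \cdot 216 \left(-19\right) = 2160 \left(-19\right) = -41040$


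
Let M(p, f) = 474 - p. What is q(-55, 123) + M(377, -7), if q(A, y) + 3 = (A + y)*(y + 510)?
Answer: 43138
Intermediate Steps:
q(A, y) = -3 + (510 + y)*(A + y) (q(A, y) = -3 + (A + y)*(y + 510) = -3 + (A + y)*(510 + y) = -3 + (510 + y)*(A + y))
q(-55, 123) + M(377, -7) = (-3 + 123² + 510*(-55) + 510*123 - 55*123) + (474 - 1*377) = (-3 + 15129 - 28050 + 62730 - 6765) + (474 - 377) = 43041 + 97 = 43138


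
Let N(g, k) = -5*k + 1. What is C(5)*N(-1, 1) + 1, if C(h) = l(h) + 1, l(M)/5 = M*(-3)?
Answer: 297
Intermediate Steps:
l(M) = -15*M (l(M) = 5*(M*(-3)) = 5*(-3*M) = -15*M)
N(g, k) = 1 - 5*k
C(h) = 1 - 15*h (C(h) = -15*h + 1 = 1 - 15*h)
C(5)*N(-1, 1) + 1 = (1 - 15*5)*(1 - 5*1) + 1 = (1 - 75)*(1 - 5) + 1 = -74*(-4) + 1 = 296 + 1 = 297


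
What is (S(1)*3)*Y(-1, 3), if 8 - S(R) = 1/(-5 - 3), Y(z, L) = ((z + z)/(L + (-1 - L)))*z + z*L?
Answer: -975/8 ≈ -121.88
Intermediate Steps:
Y(z, L) = -2*z**2 + L*z (Y(z, L) = ((2*z)/(-1))*z + L*z = ((2*z)*(-1))*z + L*z = (-2*z)*z + L*z = -2*z**2 + L*z)
S(R) = 65/8 (S(R) = 8 - 1/(-5 - 3) = 8 - 1/(-8) = 8 - 1*(-1/8) = 8 + 1/8 = 65/8)
(S(1)*3)*Y(-1, 3) = ((65/8)*3)*(-(3 - 2*(-1))) = 195*(-(3 + 2))/8 = 195*(-1*5)/8 = (195/8)*(-5) = -975/8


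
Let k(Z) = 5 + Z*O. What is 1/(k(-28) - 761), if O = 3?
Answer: -1/840 ≈ -0.0011905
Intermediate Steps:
k(Z) = 5 + 3*Z (k(Z) = 5 + Z*3 = 5 + 3*Z)
1/(k(-28) - 761) = 1/((5 + 3*(-28)) - 761) = 1/((5 - 84) - 761) = 1/(-79 - 761) = 1/(-840) = -1/840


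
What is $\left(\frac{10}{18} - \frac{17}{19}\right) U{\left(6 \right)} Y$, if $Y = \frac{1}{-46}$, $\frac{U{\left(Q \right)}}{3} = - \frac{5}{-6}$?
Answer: $\frac{145}{7866} \approx 0.018434$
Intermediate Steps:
$U{\left(Q \right)} = \frac{5}{2}$ ($U{\left(Q \right)} = 3 \left(- \frac{5}{-6}\right) = 3 \left(\left(-5\right) \left(- \frac{1}{6}\right)\right) = 3 \cdot \frac{5}{6} = \frac{5}{2}$)
$Y = - \frac{1}{46} \approx -0.021739$
$\left(\frac{10}{18} - \frac{17}{19}\right) U{\left(6 \right)} Y = \left(\frac{10}{18} - \frac{17}{19}\right) \frac{5}{2} \left(- \frac{1}{46}\right) = \left(10 \cdot \frac{1}{18} - \frac{17}{19}\right) \frac{5}{2} \left(- \frac{1}{46}\right) = \left(\frac{5}{9} - \frac{17}{19}\right) \frac{5}{2} \left(- \frac{1}{46}\right) = \left(- \frac{58}{171}\right) \frac{5}{2} \left(- \frac{1}{46}\right) = \left(- \frac{145}{171}\right) \left(- \frac{1}{46}\right) = \frac{145}{7866}$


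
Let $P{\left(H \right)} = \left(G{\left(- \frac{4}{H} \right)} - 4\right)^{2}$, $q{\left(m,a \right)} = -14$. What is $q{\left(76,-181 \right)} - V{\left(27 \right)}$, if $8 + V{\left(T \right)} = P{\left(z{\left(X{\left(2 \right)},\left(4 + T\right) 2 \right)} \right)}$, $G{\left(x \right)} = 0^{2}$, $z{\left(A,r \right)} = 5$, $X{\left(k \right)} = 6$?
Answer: $-22$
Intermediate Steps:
$G{\left(x \right)} = 0$
$P{\left(H \right)} = 16$ ($P{\left(H \right)} = \left(0 - 4\right)^{2} = \left(-4\right)^{2} = 16$)
$V{\left(T \right)} = 8$ ($V{\left(T \right)} = -8 + 16 = 8$)
$q{\left(76,-181 \right)} - V{\left(27 \right)} = -14 - 8 = -22$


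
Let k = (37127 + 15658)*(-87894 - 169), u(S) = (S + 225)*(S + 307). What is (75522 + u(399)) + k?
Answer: -4647889389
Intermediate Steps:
u(S) = (225 + S)*(307 + S)
k = -4648405455 (k = 52785*(-88063) = -4648405455)
(75522 + u(399)) + k = (75522 + (69075 + 399² + 532*399)) - 4648405455 = (75522 + (69075 + 159201 + 212268)) - 4648405455 = (75522 + 440544) - 4648405455 = 516066 - 4648405455 = -4647889389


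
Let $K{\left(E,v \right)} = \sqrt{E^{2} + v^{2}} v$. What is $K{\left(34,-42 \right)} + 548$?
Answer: $548 - 84 \sqrt{730} \approx -1721.6$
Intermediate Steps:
$K{\left(E,v \right)} = v \sqrt{E^{2} + v^{2}}$
$K{\left(34,-42 \right)} + 548 = - 42 \sqrt{34^{2} + \left(-42\right)^{2}} + 548 = - 42 \sqrt{1156 + 1764} + 548 = - 42 \sqrt{2920} + 548 = - 42 \cdot 2 \sqrt{730} + 548 = - 84 \sqrt{730} + 548 = 548 - 84 \sqrt{730}$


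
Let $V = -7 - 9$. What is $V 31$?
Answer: $-496$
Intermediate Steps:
$V = -16$ ($V = -7 - 9 = -16$)
$V 31 = \left(-16\right) 31 = -496$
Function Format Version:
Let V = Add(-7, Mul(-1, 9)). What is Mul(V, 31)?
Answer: -496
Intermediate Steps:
V = -16 (V = Add(-7, -9) = -16)
Mul(V, 31) = Mul(-16, 31) = -496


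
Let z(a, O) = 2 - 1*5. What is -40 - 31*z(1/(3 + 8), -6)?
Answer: 53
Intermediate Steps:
z(a, O) = -3 (z(a, O) = 2 - 5 = -3)
-40 - 31*z(1/(3 + 8), -6) = -40 - 31*(-3) = -40 + 93 = 53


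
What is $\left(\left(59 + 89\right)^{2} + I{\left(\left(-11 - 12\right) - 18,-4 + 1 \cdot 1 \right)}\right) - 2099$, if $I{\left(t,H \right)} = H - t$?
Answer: $19843$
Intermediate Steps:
$\left(\left(59 + 89\right)^{2} + I{\left(\left(-11 - 12\right) - 18,-4 + 1 \cdot 1 \right)}\right) - 2099 = \left(\left(59 + 89\right)^{2} + \left(\left(-4 + 1 \cdot 1\right) - \left(\left(-11 - 12\right) - 18\right)\right)\right) - 2099 = \left(148^{2} + \left(\left(-4 + 1\right) - \left(-23 - 18\right)\right)\right) - 2099 = \left(21904 - -38\right) - 2099 = \left(21904 + \left(-3 + 41\right)\right) - 2099 = \left(21904 + 38\right) - 2099 = 21942 - 2099 = 19843$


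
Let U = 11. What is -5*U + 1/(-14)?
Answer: -771/14 ≈ -55.071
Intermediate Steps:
-5*U + 1/(-14) = -5*11 + 1/(-14) = -55 + 1*(-1/14) = -55 - 1/14 = -771/14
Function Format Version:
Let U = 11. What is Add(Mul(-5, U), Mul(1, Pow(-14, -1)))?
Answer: Rational(-771, 14) ≈ -55.071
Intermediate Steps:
Add(Mul(-5, U), Mul(1, Pow(-14, -1))) = Add(Mul(-5, 11), Mul(1, Pow(-14, -1))) = Add(-55, Mul(1, Rational(-1, 14))) = Add(-55, Rational(-1, 14)) = Rational(-771, 14)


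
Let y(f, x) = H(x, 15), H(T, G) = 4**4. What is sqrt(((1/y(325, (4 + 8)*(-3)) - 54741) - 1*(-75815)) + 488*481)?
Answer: sqrt(65485313)/16 ≈ 505.77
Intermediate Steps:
H(T, G) = 256
y(f, x) = 256
sqrt(((1/y(325, (4 + 8)*(-3)) - 54741) - 1*(-75815)) + 488*481) = sqrt(((1/256 - 54741) - 1*(-75815)) + 488*481) = sqrt(((1/256 - 54741) + 75815) + 234728) = sqrt((-14013695/256 + 75815) + 234728) = sqrt(5394945/256 + 234728) = sqrt(65485313/256) = sqrt(65485313)/16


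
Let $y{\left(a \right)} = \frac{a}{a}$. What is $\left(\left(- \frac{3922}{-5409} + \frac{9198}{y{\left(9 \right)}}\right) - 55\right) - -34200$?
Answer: $\frac{234446209}{5409} \approx 43344.0$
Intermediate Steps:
$y{\left(a \right)} = 1$
$\left(\left(- \frac{3922}{-5409} + \frac{9198}{y{\left(9 \right)}}\right) - 55\right) - -34200 = \left(\left(- \frac{3922}{-5409} + \frac{9198}{1}\right) - 55\right) - -34200 = \left(\left(\left(-3922\right) \left(- \frac{1}{5409}\right) + 9198 \cdot 1\right) - 55\right) + 34200 = \left(\left(\frac{3922}{5409} + 9198\right) - 55\right) + 34200 = \left(\frac{49755904}{5409} - 55\right) + 34200 = \frac{49458409}{5409} + 34200 = \frac{234446209}{5409}$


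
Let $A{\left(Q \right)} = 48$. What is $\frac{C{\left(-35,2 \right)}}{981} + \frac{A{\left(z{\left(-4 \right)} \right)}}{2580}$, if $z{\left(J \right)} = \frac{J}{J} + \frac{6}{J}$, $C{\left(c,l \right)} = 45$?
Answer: $\frac{1511}{23435} \approx 0.064476$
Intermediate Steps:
$z{\left(J \right)} = 1 + \frac{6}{J}$
$\frac{C{\left(-35,2 \right)}}{981} + \frac{A{\left(z{\left(-4 \right)} \right)}}{2580} = \frac{45}{981} + \frac{48}{2580} = 45 \cdot \frac{1}{981} + 48 \cdot \frac{1}{2580} = \frac{5}{109} + \frac{4}{215} = \frac{1511}{23435}$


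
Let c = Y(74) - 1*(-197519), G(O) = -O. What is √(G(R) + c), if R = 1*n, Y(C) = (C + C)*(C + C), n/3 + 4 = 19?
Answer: √219378 ≈ 468.38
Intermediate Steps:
n = 45 (n = -12 + 3*19 = -12 + 57 = 45)
Y(C) = 4*C² (Y(C) = (2*C)*(2*C) = 4*C²)
R = 45 (R = 1*45 = 45)
c = 219423 (c = 4*74² - 1*(-197519) = 4*5476 + 197519 = 21904 + 197519 = 219423)
√(G(R) + c) = √(-1*45 + 219423) = √(-45 + 219423) = √219378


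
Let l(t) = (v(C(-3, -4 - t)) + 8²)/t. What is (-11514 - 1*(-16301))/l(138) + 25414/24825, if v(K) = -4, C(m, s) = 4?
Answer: 546702293/49650 ≈ 11011.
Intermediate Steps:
l(t) = 60/t (l(t) = (-4 + 8²)/t = (-4 + 64)/t = 60/t)
(-11514 - 1*(-16301))/l(138) + 25414/24825 = (-11514 - 1*(-16301))/((60/138)) + 25414/24825 = (-11514 + 16301)/((60*(1/138))) + 25414*(1/24825) = 4787/(10/23) + 25414/24825 = 4787*(23/10) + 25414/24825 = 110101/10 + 25414/24825 = 546702293/49650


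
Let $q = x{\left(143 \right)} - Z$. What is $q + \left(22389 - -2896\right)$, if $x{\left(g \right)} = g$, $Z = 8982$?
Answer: $16446$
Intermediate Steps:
$q = -8839$ ($q = 143 - 8982 = -8839$)
$q + \left(22389 - -2896\right) = -8839 + \left(22389 - -2896\right) = -8839 + \left(22389 + 2896\right) = -8839 + 25285 = 16446$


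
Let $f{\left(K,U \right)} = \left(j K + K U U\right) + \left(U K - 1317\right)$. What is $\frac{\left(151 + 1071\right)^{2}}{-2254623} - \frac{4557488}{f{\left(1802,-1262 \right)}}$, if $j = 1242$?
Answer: $- \frac{47207272719508}{71105039839743} \approx -0.66391$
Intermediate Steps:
$f{\left(K,U \right)} = -1317 + 1242 K + K U + K U^{2}$ ($f{\left(K,U \right)} = \left(1242 K + K U U\right) + \left(U K - 1317\right) = \left(1242 K + K U^{2}\right) + \left(K U - 1317\right) = \left(1242 K + K U^{2}\right) + \left(-1317 + K U\right) = -1317 + 1242 K + K U + K U^{2}$)
$\frac{\left(151 + 1071\right)^{2}}{-2254623} - \frac{4557488}{f{\left(1802,-1262 \right)}} = \frac{\left(151 + 1071\right)^{2}}{-2254623} - \frac{4557488}{-1317 + 1242 \cdot 1802 + 1802 \left(-1262\right) + 1802 \left(-1262\right)^{2}} = 1222^{2} \left(- \frac{1}{2254623}\right) - \frac{4557488}{-1317 + 2238084 - 2274124 + 1802 \cdot 1592644} = 1493284 \left(- \frac{1}{2254623}\right) - \frac{4557488}{-1317 + 2238084 - 2274124 + 2869944488} = - \frac{1493284}{2254623} - \frac{4557488}{2869907131} = - \frac{1493284}{2254623} - \frac{350576}{220762087} = - \frac{47207272719508}{71105039839743}$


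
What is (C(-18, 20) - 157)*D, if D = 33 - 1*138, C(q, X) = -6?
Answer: 17115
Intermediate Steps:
D = -105 (D = 33 - 138 = -105)
(C(-18, 20) - 157)*D = (-6 - 157)*(-105) = -163*(-105) = 17115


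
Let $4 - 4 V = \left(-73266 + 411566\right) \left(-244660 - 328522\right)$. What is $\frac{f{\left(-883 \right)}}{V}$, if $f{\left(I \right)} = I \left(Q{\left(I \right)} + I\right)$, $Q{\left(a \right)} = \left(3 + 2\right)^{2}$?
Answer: $\frac{757614}{48476867651} \approx 1.5628 \cdot 10^{-5}$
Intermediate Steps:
$V = 48476867651$ ($V = 1 - \frac{\left(-73266 + 411566\right) \left(-244660 - 328522\right)}{4} = 1 - \frac{338300 \left(-573182\right)}{4} = 1 - -48476867650 = 1 + 48476867650 = 48476867651$)
$Q{\left(a \right)} = 25$ ($Q{\left(a \right)} = 5^{2} = 25$)
$f{\left(I \right)} = I \left(25 + I\right)$
$\frac{f{\left(-883 \right)}}{V} = \frac{\left(-883\right) \left(25 - 883\right)}{48476867651} = \left(-883\right) \left(-858\right) \frac{1}{48476867651} = 757614 \cdot \frac{1}{48476867651} = \frac{757614}{48476867651}$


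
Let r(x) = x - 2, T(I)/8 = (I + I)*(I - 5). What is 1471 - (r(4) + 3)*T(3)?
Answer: 1951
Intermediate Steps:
T(I) = 16*I*(-5 + I) (T(I) = 8*((I + I)*(I - 5)) = 8*((2*I)*(-5 + I)) = 8*(2*I*(-5 + I)) = 16*I*(-5 + I))
r(x) = -2 + x
1471 - (r(4) + 3)*T(3) = 1471 - ((-2 + 4) + 3)*16*3*(-5 + 3) = 1471 - (2 + 3)*16*3*(-2) = 1471 - 5*(-96) = 1471 - 1*(-480) = 1471 + 480 = 1951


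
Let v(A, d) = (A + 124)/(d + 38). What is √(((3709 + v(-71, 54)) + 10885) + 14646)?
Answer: √61873059/46 ≈ 171.00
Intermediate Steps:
v(A, d) = (124 + A)/(38 + d)
√(((3709 + v(-71, 54)) + 10885) + 14646) = √(((3709 + (124 - 71)/(38 + 54)) + 10885) + 14646) = √(((3709 + 53/92) + 10885) + 14646) = √((341281/92 + 10885) + 14646) = √(1342701/92 + 14646) = √(2690133/92) = √61873059/46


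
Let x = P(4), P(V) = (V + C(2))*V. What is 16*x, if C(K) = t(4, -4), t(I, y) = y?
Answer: 0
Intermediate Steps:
C(K) = -4
P(V) = V*(-4 + V) (P(V) = (V - 4)*V = (-4 + V)*V = V*(-4 + V))
x = 0 (x = 4*(-4 + 4) = 4*0 = 0)
16*x = 16*0 = 0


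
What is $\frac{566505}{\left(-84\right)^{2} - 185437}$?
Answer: $- \frac{566505}{178381} \approx -3.1758$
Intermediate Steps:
$\frac{566505}{\left(-84\right)^{2} - 185437} = \frac{566505}{7056 - 185437} = \frac{566505}{-178381} = 566505 \left(- \frac{1}{178381}\right) = - \frac{566505}{178381}$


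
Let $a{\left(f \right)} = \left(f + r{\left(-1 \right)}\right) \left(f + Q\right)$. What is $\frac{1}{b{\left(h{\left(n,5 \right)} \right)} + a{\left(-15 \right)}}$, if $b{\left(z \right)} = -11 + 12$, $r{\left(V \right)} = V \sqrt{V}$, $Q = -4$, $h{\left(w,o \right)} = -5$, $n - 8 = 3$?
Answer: $\frac{286}{82157} - \frac{19 i}{82157} \approx 0.0034811 - 0.00023126 i$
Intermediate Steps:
$n = 11$ ($n = 8 + 3 = 11$)
$r{\left(V \right)} = V^{\frac{3}{2}}$
$b{\left(z \right)} = 1$
$a{\left(f \right)} = \left(-4 + f\right) \left(f - i\right)$ ($a{\left(f \right)} = \left(f + \left(-1\right)^{\frac{3}{2}}\right) \left(f - 4\right) = \left(f - i\right) \left(-4 + f\right) = \left(-4 + f\right) \left(f - i\right)$)
$\frac{1}{b{\left(h{\left(n,5 \right)} \right)} + a{\left(-15 \right)}} = \frac{1}{1 + \left(\left(-15\right)^{2} - -60 + 4 i - i \left(-15\right)\right)} = \frac{1}{1 + \left(225 + 60 + 4 i + 15 i\right)} = \frac{1}{1 + \left(285 + 19 i\right)} = \frac{1}{286 + 19 i} = \frac{286 - 19 i}{82157}$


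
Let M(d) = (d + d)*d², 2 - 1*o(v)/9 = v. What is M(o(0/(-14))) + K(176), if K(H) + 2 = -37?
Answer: 11625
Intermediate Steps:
K(H) = -39 (K(H) = -2 - 37 = -39)
o(v) = 18 - 9*v
M(d) = 2*d³ (M(d) = (2*d)*d² = 2*d³)
M(o(0/(-14))) + K(176) = 2*(18 - 0/(-14))³ - 39 = 2*(18 - 0*(-1)/14)³ - 39 = 2*(18 - 9*0)³ - 39 = 2*(18 + 0)³ - 39 = 2*18³ - 39 = 2*5832 - 39 = 11664 - 39 = 11625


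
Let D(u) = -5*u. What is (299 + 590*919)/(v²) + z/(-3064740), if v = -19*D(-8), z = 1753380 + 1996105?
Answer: -25152675167/88509691200 ≈ -0.28418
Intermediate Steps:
z = 3749485
v = -760 (v = -(-95)*(-8) = -19*40 = -760)
(299 + 590*919)/(v²) + z/(-3064740) = (299 + 590*919)/((-760)²) + 3749485/(-3064740) = (299 + 542210)/577600 + 3749485*(-1/3064740) = 542509*(1/577600) - 749897/612948 = 542509/577600 - 749897/612948 = -25152675167/88509691200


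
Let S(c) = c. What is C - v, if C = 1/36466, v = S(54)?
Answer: -1969163/36466 ≈ -54.000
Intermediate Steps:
v = 54
C = 1/36466 ≈ 2.7423e-5
C - v = 1/36466 - 1*54 = 1/36466 - 54 = -1969163/36466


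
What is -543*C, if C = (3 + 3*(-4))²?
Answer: -43983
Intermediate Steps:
C = 81 (C = (3 - 12)² = (-9)² = 81)
-543*C = -543*81 = -43983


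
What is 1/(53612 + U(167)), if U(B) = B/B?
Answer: 1/53613 ≈ 1.8652e-5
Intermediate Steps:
U(B) = 1
1/(53612 + U(167)) = 1/(53612 + 1) = 1/53613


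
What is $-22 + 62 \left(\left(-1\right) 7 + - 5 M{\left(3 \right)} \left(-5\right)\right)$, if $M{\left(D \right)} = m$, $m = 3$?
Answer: $4194$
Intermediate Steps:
$M{\left(D \right)} = 3$
$-22 + 62 \left(\left(-1\right) 7 + - 5 M{\left(3 \right)} \left(-5\right)\right) = -22 + 62 \left(\left(-1\right) 7 + \left(-5\right) 3 \left(-5\right)\right) = -22 + 62 \left(-7 - -75\right) = -22 + 62 \left(-7 + 75\right) = -22 + 62 \cdot 68 = -22 + 4216 = 4194$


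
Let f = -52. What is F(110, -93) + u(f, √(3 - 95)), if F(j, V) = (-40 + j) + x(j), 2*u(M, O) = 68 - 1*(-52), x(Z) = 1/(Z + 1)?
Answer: 14431/111 ≈ 130.01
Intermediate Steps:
x(Z) = 1/(1 + Z)
u(M, O) = 60 (u(M, O) = (68 - 1*(-52))/2 = (68 + 52)/2 = (½)*120 = 60)
F(j, V) = -40 + j + 1/(1 + j) (F(j, V) = (-40 + j) + 1/(1 + j) = -40 + j + 1/(1 + j))
F(110, -93) + u(f, √(3 - 95)) = (1 + (1 + 110)*(-40 + 110))/(1 + 110) + 60 = (1 + 111*70)/111 + 60 = (1 + 7770)/111 + 60 = (1/111)*7771 + 60 = 7771/111 + 60 = 14431/111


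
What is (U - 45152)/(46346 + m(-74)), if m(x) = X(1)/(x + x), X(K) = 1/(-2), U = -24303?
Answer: -20558680/13718417 ≈ -1.4986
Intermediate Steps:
X(K) = -½
m(x) = -1/(4*x) (m(x) = -½/(x + x) = -½/(2*x) = (1/(2*x))*(-½) = -1/(4*x))
(U - 45152)/(46346 + m(-74)) = (-24303 - 45152)/(46346 - ¼/(-74)) = -69455/(46346 - ¼*(-1/74)) = -69455/(46346 + 1/296) = -69455/13718417/296 = -69455*296/13718417 = -20558680/13718417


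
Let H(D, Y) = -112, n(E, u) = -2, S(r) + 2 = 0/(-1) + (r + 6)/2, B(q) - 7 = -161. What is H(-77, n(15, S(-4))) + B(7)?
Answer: -266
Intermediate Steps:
B(q) = -154 (B(q) = 7 - 161 = -154)
S(r) = 1 + r/2 (S(r) = -2 + (0/(-1) + (r + 6)/2) = -2 + (0*(-1) + (6 + r)*(1/2)) = -2 + (0 + (3 + r/2)) = -2 + (3 + r/2) = 1 + r/2)
H(-77, n(15, S(-4))) + B(7) = -112 - 154 = -266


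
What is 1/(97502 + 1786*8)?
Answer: 1/111790 ≈ 8.9453e-6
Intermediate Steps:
1/(97502 + 1786*8) = 1/(97502 + 14288) = 1/111790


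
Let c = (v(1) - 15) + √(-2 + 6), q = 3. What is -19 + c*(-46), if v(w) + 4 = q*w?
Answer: 625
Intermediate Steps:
v(w) = -4 + 3*w
c = -14 (c = ((-4 + 3*1) - 15) + √(-2 + 6) = ((-4 + 3) - 15) + √4 = (-1 - 15) + 2 = -16 + 2 = -14)
-19 + c*(-46) = -19 - 14*(-46) = -19 + 644 = 625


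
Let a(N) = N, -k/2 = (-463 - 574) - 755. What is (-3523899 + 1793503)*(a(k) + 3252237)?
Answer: -5633859635116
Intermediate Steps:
k = 3584 (k = -2*((-463 - 574) - 755) = -2*(-1037 - 755) = -2*(-1792) = 3584)
(-3523899 + 1793503)*(a(k) + 3252237) = (-3523899 + 1793503)*(3584 + 3252237) = -1730396*3255821 = -5633859635116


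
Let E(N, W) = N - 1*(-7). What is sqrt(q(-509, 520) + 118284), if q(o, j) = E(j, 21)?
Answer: sqrt(118811) ≈ 344.69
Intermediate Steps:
E(N, W) = 7 + N (E(N, W) = N + 7 = 7 + N)
q(o, j) = 7 + j
sqrt(q(-509, 520) + 118284) = sqrt((7 + 520) + 118284) = sqrt(527 + 118284) = sqrt(118811)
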